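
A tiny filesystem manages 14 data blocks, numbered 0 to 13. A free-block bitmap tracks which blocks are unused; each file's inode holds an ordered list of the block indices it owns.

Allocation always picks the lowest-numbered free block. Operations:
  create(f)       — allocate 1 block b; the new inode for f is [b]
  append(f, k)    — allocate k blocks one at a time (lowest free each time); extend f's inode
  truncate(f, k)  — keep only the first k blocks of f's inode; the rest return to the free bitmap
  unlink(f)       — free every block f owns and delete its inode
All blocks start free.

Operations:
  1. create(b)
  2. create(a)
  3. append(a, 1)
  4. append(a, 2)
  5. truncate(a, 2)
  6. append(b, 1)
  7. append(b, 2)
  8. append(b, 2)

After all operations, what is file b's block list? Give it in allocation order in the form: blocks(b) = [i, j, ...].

blocks(b) = [0, 3, 4, 5, 6, 7]

[1] create(b) — b=0 (map F.............)
[2] create(a) — a=1 b=0 (map FF............)
[3] append(a, 1) — a=1,2 b=0 (map FFF...........)
[4] append(a, 2) — a=1,2,3,4 b=0 (map FFFFF.........)
[5] truncate(a, 2) — a=1,2 b=0 (map FFF...........)
[6] append(b, 1) — a=1,2 b=0,3 (map FFFF..........)
[7] append(b, 2) — a=1,2 b=0,3,4,5 (map FFFFFF........)
[8] append(b, 2) — a=1,2 b=0,3,4,5,6,7 (map FFFFFFFF......)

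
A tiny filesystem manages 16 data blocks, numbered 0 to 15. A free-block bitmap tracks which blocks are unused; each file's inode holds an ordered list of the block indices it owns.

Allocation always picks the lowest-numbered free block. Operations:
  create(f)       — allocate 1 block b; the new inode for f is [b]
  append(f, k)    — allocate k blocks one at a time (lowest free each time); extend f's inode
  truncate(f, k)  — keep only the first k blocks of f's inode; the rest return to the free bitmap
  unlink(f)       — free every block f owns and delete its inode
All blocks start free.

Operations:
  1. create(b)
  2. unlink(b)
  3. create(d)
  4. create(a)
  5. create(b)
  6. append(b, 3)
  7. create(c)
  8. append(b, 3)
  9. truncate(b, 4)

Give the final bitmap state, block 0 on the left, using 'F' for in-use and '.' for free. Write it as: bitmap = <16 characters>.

bitmap = FFFFFFF.........

[1] create(b) — b=0 (map F...............)
[2] unlink(b) —  (map ................)
[3] create(d) — d=0 (map F...............)
[4] create(a) — a=1 d=0 (map FF..............)
[5] create(b) — a=1 b=2 d=0 (map FFF.............)
[6] append(b, 3) — a=1 b=2,3,4,5 d=0 (map FFFFFF..........)
[7] create(c) — a=1 b=2,3,4,5 c=6 d=0 (map FFFFFFF.........)
[8] append(b, 3) — a=1 b=2,3,4,5,7,8,9 c=6 d=0 (map FFFFFFFFFF......)
[9] truncate(b, 4) — a=1 b=2,3,4,5 c=6 d=0 (map FFFFFFF.........)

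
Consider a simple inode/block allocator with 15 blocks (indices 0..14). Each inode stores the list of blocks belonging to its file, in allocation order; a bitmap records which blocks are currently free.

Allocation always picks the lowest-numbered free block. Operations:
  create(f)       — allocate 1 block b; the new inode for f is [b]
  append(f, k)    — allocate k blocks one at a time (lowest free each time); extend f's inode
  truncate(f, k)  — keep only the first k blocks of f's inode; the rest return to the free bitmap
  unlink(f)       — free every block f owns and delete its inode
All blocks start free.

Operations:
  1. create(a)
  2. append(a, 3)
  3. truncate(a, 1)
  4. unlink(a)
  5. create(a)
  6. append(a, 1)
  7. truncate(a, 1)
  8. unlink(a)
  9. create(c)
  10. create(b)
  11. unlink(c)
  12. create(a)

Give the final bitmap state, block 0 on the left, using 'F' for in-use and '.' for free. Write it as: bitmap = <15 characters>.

bitmap = FF.............

  1. create(a)  ⇒  F..............  {a→[0]}
  2. append(a, 3)  ⇒  FFFF...........  {a→[0, 1, 2, 3]}
  3. truncate(a, 1)  ⇒  F..............  {a→[0]}
  4. unlink(a)  ⇒  ...............  {}
  5. create(a)  ⇒  F..............  {a→[0]}
  6. append(a, 1)  ⇒  FF.............  {a→[0, 1]}
  7. truncate(a, 1)  ⇒  F..............  {a→[0]}
  8. unlink(a)  ⇒  ...............  {}
  9. create(c)  ⇒  F..............  {c→[0]}
  10. create(b)  ⇒  FF.............  {b→[1]; c→[0]}
  11. unlink(c)  ⇒  .F.............  {b→[1]}
  12. create(a)  ⇒  FF.............  {a→[0]; b→[1]}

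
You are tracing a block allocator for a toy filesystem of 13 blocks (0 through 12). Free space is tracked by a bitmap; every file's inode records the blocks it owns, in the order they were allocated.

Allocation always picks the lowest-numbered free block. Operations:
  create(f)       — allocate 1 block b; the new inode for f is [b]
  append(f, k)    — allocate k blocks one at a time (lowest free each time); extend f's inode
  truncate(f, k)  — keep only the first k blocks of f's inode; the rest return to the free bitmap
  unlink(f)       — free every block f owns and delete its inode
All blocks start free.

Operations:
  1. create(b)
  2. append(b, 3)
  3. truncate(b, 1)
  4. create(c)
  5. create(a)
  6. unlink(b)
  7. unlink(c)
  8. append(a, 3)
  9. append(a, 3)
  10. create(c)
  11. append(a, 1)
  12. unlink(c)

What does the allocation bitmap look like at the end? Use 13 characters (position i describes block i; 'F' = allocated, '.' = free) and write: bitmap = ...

bitmap = FFFFFFF.F....

[1] create(b) — b=0 (map F............)
[2] append(b, 3) — b=0,1,2,3 (map FFFF.........)
[3] truncate(b, 1) — b=0 (map F............)
[4] create(c) — b=0 c=1 (map FF...........)
[5] create(a) — a=2 b=0 c=1 (map FFF..........)
[6] unlink(b) — a=2 c=1 (map .FF..........)
[7] unlink(c) — a=2 (map ..F..........)
[8] append(a, 3) — a=2,0,1,3 (map FFFF.........)
[9] append(a, 3) — a=2,0,1,3,4,5,6 (map FFFFFFF......)
[10] create(c) — a=2,0,1,3,4,5,6 c=7 (map FFFFFFFF.....)
[11] append(a, 1) — a=2,0,1,3,4,5,6,8 c=7 (map FFFFFFFFF....)
[12] unlink(c) — a=2,0,1,3,4,5,6,8 (map FFFFFFF.F....)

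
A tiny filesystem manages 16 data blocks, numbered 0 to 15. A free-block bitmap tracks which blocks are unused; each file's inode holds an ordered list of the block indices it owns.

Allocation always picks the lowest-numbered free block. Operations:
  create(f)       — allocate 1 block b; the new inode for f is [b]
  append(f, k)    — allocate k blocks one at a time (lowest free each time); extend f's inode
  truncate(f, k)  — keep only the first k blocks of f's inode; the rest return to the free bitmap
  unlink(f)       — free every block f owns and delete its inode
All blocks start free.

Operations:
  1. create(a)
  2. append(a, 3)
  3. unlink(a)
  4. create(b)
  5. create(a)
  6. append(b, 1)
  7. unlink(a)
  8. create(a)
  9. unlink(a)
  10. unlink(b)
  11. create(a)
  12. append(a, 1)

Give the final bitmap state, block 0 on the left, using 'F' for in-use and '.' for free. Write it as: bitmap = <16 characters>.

bitmap = FF..............

create(a): bitmap=F............... | a=[0]
append(a, 3): bitmap=FFFF............ | a=[0, 1, 2, 3]
unlink(a): bitmap=................ | 
create(b): bitmap=F............... | b=[0]
create(a): bitmap=FF.............. | a=[1] b=[0]
append(b, 1): bitmap=FFF............. | a=[1] b=[0, 2]
unlink(a): bitmap=F.F............. | b=[0, 2]
create(a): bitmap=FFF............. | a=[1] b=[0, 2]
unlink(a): bitmap=F.F............. | b=[0, 2]
unlink(b): bitmap=................ | 
create(a): bitmap=F............... | a=[0]
append(a, 1): bitmap=FF.............. | a=[0, 1]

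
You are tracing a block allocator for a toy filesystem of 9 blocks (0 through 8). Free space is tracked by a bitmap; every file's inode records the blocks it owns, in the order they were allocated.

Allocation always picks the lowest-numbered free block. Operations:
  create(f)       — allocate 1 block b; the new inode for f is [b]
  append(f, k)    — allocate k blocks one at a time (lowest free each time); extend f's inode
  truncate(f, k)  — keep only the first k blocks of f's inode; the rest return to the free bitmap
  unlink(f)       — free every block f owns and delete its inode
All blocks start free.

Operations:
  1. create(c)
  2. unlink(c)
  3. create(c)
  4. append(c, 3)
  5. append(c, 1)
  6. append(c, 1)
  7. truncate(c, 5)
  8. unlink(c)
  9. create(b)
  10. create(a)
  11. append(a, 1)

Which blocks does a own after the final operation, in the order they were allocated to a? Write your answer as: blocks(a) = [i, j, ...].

blocks(a) = [1, 2]

after create(c) → c:[0]  free=[F........]
after unlink(c) →   free=[.........]
after create(c) → c:[0]  free=[F........]
after append(c, 3) → c:[0, 1, 2, 3]  free=[FFFF.....]
after append(c, 1) → c:[0, 1, 2, 3, 4]  free=[FFFFF....]
after append(c, 1) → c:[0, 1, 2, 3, 4, 5]  free=[FFFFFF...]
after truncate(c, 5) → c:[0, 1, 2, 3, 4]  free=[FFFFF....]
after unlink(c) →   free=[.........]
after create(b) → b:[0]  free=[F........]
after create(a) → a:[1], b:[0]  free=[FF.......]
after append(a, 1) → a:[1, 2], b:[0]  free=[FFF......]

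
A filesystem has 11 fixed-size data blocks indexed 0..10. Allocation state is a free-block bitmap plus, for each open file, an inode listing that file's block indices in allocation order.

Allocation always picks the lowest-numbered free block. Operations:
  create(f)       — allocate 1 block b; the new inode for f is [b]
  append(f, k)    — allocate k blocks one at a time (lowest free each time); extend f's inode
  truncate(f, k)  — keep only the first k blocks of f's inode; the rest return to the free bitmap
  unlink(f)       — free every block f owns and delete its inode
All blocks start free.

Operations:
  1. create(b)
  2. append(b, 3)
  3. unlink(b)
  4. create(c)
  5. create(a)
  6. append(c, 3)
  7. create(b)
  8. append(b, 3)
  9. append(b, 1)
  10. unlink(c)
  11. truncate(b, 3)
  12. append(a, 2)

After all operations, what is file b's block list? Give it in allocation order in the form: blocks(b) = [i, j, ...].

after create(b) → b:[0]  free=[F..........]
after append(b, 3) → b:[0, 1, 2, 3]  free=[FFFF.......]
after unlink(b) →   free=[...........]
after create(c) → c:[0]  free=[F..........]
after create(a) → a:[1], c:[0]  free=[FF.........]
after append(c, 3) → a:[1], c:[0, 2, 3, 4]  free=[FFFFF......]
after create(b) → a:[1], b:[5], c:[0, 2, 3, 4]  free=[FFFFFF.....]
after append(b, 3) → a:[1], b:[5, 6, 7, 8], c:[0, 2, 3, 4]  free=[FFFFFFFFF..]
after append(b, 1) → a:[1], b:[5, 6, 7, 8, 9], c:[0, 2, 3, 4]  free=[FFFFFFFFFF.]
after unlink(c) → a:[1], b:[5, 6, 7, 8, 9]  free=[.F...FFFFF.]
after truncate(b, 3) → a:[1], b:[5, 6, 7]  free=[.F...FFF...]
after append(a, 2) → a:[1, 0, 2], b:[5, 6, 7]  free=[FFF..FFF...]

blocks(b) = [5, 6, 7]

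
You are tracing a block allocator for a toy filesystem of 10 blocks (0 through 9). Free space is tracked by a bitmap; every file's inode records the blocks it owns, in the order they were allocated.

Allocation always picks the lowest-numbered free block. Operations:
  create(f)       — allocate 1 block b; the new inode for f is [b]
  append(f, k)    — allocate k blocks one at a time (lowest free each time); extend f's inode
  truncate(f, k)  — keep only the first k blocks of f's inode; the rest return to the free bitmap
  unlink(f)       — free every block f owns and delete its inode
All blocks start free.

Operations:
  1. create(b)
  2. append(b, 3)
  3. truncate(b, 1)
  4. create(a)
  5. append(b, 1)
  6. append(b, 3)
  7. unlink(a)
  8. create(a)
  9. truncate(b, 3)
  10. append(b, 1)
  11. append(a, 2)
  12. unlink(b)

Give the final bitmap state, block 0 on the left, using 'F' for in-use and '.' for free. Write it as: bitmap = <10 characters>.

bitmap = .F...FF...

[1] create(b) — b=0 (map F.........)
[2] append(b, 3) — b=0,1,2,3 (map FFFF......)
[3] truncate(b, 1) — b=0 (map F.........)
[4] create(a) — a=1 b=0 (map FF........)
[5] append(b, 1) — a=1 b=0,2 (map FFF.......)
[6] append(b, 3) — a=1 b=0,2,3,4,5 (map FFFFFF....)
[7] unlink(a) — b=0,2,3,4,5 (map F.FFFF....)
[8] create(a) — a=1 b=0,2,3,4,5 (map FFFFFF....)
[9] truncate(b, 3) — a=1 b=0,2,3 (map FFFF......)
[10] append(b, 1) — a=1 b=0,2,3,4 (map FFFFF.....)
[11] append(a, 2) — a=1,5,6 b=0,2,3,4 (map FFFFFFF...)
[12] unlink(b) — a=1,5,6 (map .F...FF...)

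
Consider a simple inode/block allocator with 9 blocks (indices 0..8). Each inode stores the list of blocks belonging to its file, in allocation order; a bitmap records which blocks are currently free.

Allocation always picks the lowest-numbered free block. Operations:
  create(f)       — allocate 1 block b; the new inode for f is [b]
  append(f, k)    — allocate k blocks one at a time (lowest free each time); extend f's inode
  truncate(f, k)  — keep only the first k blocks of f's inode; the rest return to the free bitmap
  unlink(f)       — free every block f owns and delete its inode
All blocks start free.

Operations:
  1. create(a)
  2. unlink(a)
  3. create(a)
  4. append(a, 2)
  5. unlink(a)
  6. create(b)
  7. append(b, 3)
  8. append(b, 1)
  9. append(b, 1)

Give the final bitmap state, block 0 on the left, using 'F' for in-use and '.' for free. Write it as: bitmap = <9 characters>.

  1. create(a)  ⇒  F........  {a→[0]}
  2. unlink(a)  ⇒  .........  {}
  3. create(a)  ⇒  F........  {a→[0]}
  4. append(a, 2)  ⇒  FFF......  {a→[0, 1, 2]}
  5. unlink(a)  ⇒  .........  {}
  6. create(b)  ⇒  F........  {b→[0]}
  7. append(b, 3)  ⇒  FFFF.....  {b→[0, 1, 2, 3]}
  8. append(b, 1)  ⇒  FFFFF....  {b→[0, 1, 2, 3, 4]}
  9. append(b, 1)  ⇒  FFFFFF...  {b→[0, 1, 2, 3, 4, 5]}

bitmap = FFFFFF...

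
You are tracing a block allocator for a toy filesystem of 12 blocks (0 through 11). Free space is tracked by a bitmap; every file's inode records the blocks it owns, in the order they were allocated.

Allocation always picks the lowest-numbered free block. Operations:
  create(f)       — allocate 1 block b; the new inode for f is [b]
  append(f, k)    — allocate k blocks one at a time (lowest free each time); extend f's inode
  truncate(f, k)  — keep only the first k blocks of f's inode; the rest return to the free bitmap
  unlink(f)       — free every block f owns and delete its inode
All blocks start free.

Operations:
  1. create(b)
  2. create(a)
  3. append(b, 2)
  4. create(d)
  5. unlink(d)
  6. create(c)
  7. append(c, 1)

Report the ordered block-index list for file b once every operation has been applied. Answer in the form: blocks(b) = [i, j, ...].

blocks(b) = [0, 2, 3]

create(b): bitmap=F........... | b=[0]
create(a): bitmap=FF.......... | a=[1] b=[0]
append(b, 2): bitmap=FFFF........ | a=[1] b=[0, 2, 3]
create(d): bitmap=FFFFF....... | a=[1] b=[0, 2, 3] d=[4]
unlink(d): bitmap=FFFF........ | a=[1] b=[0, 2, 3]
create(c): bitmap=FFFFF....... | a=[1] b=[0, 2, 3] c=[4]
append(c, 1): bitmap=FFFFFF...... | a=[1] b=[0, 2, 3] c=[4, 5]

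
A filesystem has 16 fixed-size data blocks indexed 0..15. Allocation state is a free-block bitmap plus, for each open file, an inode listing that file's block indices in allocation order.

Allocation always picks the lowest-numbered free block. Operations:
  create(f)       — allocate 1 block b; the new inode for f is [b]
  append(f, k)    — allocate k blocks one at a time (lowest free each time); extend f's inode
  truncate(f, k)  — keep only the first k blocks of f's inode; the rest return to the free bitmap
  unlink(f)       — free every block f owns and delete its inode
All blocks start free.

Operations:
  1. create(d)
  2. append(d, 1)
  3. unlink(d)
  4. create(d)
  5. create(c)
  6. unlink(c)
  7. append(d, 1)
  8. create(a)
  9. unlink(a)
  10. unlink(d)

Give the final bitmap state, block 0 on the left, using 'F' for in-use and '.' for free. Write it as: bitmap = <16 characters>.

bitmap = ................

  1. create(d)  ⇒  F...............  {d→[0]}
  2. append(d, 1)  ⇒  FF..............  {d→[0, 1]}
  3. unlink(d)  ⇒  ................  {}
  4. create(d)  ⇒  F...............  {d→[0]}
  5. create(c)  ⇒  FF..............  {c→[1]; d→[0]}
  6. unlink(c)  ⇒  F...............  {d→[0]}
  7. append(d, 1)  ⇒  FF..............  {d→[0, 1]}
  8. create(a)  ⇒  FFF.............  {a→[2]; d→[0, 1]}
  9. unlink(a)  ⇒  FF..............  {d→[0, 1]}
  10. unlink(d)  ⇒  ................  {}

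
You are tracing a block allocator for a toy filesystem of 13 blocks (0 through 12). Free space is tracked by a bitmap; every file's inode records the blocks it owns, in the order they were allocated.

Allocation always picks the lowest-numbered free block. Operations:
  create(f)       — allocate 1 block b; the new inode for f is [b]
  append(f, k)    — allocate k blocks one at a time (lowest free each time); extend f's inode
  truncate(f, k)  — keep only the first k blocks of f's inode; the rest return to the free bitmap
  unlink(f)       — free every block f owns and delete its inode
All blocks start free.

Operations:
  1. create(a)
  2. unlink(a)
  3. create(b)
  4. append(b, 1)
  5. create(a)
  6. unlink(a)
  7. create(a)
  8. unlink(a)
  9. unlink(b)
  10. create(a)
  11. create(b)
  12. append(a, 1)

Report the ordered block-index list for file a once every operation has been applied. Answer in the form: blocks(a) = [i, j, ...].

after create(a) → a:[0]  free=[F............]
after unlink(a) →   free=[.............]
after create(b) → b:[0]  free=[F............]
after append(b, 1) → b:[0, 1]  free=[FF...........]
after create(a) → a:[2], b:[0, 1]  free=[FFF..........]
after unlink(a) → b:[0, 1]  free=[FF...........]
after create(a) → a:[2], b:[0, 1]  free=[FFF..........]
after unlink(a) → b:[0, 1]  free=[FF...........]
after unlink(b) →   free=[.............]
after create(a) → a:[0]  free=[F............]
after create(b) → a:[0], b:[1]  free=[FF...........]
after append(a, 1) → a:[0, 2], b:[1]  free=[FFF..........]

blocks(a) = [0, 2]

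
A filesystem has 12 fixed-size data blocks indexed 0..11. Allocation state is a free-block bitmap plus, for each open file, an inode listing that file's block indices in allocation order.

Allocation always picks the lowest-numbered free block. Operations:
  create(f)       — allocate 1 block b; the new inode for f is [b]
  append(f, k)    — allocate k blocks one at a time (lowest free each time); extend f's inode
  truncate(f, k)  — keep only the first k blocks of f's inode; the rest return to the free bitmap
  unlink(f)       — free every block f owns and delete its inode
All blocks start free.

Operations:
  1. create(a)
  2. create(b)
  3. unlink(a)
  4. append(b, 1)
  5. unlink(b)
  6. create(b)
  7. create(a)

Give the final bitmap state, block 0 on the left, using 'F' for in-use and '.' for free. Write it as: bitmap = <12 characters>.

[1] create(a) — a=0 (map F...........)
[2] create(b) — a=0 b=1 (map FF..........)
[3] unlink(a) — b=1 (map .F..........)
[4] append(b, 1) — b=1,0 (map FF..........)
[5] unlink(b) —  (map ............)
[6] create(b) — b=0 (map F...........)
[7] create(a) — a=1 b=0 (map FF..........)

bitmap = FF..........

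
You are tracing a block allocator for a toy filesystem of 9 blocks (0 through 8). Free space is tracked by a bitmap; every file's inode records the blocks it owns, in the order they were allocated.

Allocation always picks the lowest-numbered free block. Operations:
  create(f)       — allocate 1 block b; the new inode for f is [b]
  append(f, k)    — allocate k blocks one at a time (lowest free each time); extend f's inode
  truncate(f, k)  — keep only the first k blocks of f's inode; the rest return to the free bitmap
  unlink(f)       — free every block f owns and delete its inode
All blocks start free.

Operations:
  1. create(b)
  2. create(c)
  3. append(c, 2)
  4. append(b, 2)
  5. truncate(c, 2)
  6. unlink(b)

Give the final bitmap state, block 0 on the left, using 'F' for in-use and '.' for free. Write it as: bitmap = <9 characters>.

after create(b) → b:[0]  free=[F........]
after create(c) → b:[0], c:[1]  free=[FF.......]
after append(c, 2) → b:[0], c:[1, 2, 3]  free=[FFFF.....]
after append(b, 2) → b:[0, 4, 5], c:[1, 2, 3]  free=[FFFFFF...]
after truncate(c, 2) → b:[0, 4, 5], c:[1, 2]  free=[FFF.FF...]
after unlink(b) → c:[1, 2]  free=[.FF......]

bitmap = .FF......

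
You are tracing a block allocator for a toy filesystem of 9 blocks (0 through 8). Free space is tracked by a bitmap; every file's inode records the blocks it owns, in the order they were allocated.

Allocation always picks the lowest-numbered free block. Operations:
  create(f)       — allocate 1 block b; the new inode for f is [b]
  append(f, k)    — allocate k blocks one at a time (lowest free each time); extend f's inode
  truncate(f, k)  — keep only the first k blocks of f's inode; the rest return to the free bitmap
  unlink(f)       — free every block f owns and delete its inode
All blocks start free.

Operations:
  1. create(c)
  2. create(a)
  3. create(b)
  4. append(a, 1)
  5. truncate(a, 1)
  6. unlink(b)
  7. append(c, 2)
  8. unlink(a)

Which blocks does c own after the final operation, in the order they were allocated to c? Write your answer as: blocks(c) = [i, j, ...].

blocks(c) = [0, 2, 3]

after create(c) → c:[0]  free=[F........]
after create(a) → a:[1], c:[0]  free=[FF.......]
after create(b) → a:[1], b:[2], c:[0]  free=[FFF......]
after append(a, 1) → a:[1, 3], b:[2], c:[0]  free=[FFFF.....]
after truncate(a, 1) → a:[1], b:[2], c:[0]  free=[FFF......]
after unlink(b) → a:[1], c:[0]  free=[FF.......]
after append(c, 2) → a:[1], c:[0, 2, 3]  free=[FFFF.....]
after unlink(a) → c:[0, 2, 3]  free=[F.FF.....]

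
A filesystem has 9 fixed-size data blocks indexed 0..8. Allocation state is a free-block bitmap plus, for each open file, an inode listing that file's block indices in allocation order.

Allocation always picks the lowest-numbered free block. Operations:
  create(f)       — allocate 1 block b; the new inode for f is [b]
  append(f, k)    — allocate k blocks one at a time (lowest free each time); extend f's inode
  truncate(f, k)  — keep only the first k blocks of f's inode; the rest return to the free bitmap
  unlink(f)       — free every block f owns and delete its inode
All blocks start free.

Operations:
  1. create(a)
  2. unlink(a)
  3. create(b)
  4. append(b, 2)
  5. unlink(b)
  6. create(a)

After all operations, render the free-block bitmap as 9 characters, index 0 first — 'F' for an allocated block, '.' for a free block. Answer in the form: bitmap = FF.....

  1. create(a)  ⇒  F........  {a→[0]}
  2. unlink(a)  ⇒  .........  {}
  3. create(b)  ⇒  F........  {b→[0]}
  4. append(b, 2)  ⇒  FFF......  {b→[0, 1, 2]}
  5. unlink(b)  ⇒  .........  {}
  6. create(a)  ⇒  F........  {a→[0]}

bitmap = F........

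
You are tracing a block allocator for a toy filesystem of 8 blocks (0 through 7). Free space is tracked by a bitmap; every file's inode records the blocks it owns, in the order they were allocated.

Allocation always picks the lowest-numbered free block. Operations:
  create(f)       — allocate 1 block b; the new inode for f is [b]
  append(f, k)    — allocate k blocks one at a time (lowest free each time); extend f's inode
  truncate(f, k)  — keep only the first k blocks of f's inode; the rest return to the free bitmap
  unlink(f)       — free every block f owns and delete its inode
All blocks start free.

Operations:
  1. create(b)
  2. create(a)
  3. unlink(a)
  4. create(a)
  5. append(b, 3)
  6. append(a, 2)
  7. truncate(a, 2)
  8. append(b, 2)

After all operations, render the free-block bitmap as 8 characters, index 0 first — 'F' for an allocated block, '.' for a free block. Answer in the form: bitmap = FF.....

bitmap = FFFFFFFF

create(b): bitmap=F....... | b=[0]
create(a): bitmap=FF...... | a=[1] b=[0]
unlink(a): bitmap=F....... | b=[0]
create(a): bitmap=FF...... | a=[1] b=[0]
append(b, 3): bitmap=FFFFF... | a=[1] b=[0, 2, 3, 4]
append(a, 2): bitmap=FFFFFFF. | a=[1, 5, 6] b=[0, 2, 3, 4]
truncate(a, 2): bitmap=FFFFFF.. | a=[1, 5] b=[0, 2, 3, 4]
append(b, 2): bitmap=FFFFFFFF | a=[1, 5] b=[0, 2, 3, 4, 6, 7]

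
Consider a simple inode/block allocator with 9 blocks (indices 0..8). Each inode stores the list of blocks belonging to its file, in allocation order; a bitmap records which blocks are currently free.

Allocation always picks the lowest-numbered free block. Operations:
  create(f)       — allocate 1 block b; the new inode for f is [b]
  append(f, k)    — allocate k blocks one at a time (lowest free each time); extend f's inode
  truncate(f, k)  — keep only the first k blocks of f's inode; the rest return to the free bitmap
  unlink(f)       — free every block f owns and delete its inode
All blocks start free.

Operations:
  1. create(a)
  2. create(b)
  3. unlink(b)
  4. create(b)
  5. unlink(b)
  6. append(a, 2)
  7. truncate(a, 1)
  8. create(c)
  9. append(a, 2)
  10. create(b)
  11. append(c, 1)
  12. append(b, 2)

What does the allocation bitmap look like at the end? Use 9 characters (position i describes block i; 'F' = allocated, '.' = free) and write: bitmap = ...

after create(a) → a:[0]  free=[F........]
after create(b) → a:[0], b:[1]  free=[FF.......]
after unlink(b) → a:[0]  free=[F........]
after create(b) → a:[0], b:[1]  free=[FF.......]
after unlink(b) → a:[0]  free=[F........]
after append(a, 2) → a:[0, 1, 2]  free=[FFF......]
after truncate(a, 1) → a:[0]  free=[F........]
after create(c) → a:[0], c:[1]  free=[FF.......]
after append(a, 2) → a:[0, 2, 3], c:[1]  free=[FFFF.....]
after create(b) → a:[0, 2, 3], b:[4], c:[1]  free=[FFFFF....]
after append(c, 1) → a:[0, 2, 3], b:[4], c:[1, 5]  free=[FFFFFF...]
after append(b, 2) → a:[0, 2, 3], b:[4, 6, 7], c:[1, 5]  free=[FFFFFFFF.]

bitmap = FFFFFFFF.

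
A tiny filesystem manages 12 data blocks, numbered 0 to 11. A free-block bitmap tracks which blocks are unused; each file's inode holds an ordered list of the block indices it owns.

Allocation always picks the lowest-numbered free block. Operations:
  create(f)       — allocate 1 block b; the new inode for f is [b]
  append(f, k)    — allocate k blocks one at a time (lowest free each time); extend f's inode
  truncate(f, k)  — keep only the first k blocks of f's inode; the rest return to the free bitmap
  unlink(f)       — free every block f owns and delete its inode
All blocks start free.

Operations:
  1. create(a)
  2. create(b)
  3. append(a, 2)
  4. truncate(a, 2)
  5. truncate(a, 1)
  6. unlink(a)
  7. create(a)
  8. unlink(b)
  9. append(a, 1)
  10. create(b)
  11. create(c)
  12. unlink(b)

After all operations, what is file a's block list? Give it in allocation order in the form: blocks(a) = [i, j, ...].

blocks(a) = [0, 1]

after create(a) → a:[0]  free=[F...........]
after create(b) → a:[0], b:[1]  free=[FF..........]
after append(a, 2) → a:[0, 2, 3], b:[1]  free=[FFFF........]
after truncate(a, 2) → a:[0, 2], b:[1]  free=[FFF.........]
after truncate(a, 1) → a:[0], b:[1]  free=[FF..........]
after unlink(a) → b:[1]  free=[.F..........]
after create(a) → a:[0], b:[1]  free=[FF..........]
after unlink(b) → a:[0]  free=[F...........]
after append(a, 1) → a:[0, 1]  free=[FF..........]
after create(b) → a:[0, 1], b:[2]  free=[FFF.........]
after create(c) → a:[0, 1], b:[2], c:[3]  free=[FFFF........]
after unlink(b) → a:[0, 1], c:[3]  free=[FF.F........]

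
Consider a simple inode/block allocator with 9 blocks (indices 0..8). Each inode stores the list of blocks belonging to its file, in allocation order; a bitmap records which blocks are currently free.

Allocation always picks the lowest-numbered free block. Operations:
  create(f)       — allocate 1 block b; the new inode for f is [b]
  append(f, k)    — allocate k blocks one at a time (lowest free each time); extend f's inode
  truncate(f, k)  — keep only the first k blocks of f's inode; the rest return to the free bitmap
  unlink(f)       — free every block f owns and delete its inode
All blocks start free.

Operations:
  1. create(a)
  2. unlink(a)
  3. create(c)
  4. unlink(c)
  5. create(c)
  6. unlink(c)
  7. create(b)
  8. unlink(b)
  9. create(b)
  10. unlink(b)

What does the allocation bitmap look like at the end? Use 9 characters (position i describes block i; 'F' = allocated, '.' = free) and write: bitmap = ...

bitmap = .........

create(a): bitmap=F........ | a=[0]
unlink(a): bitmap=......... | 
create(c): bitmap=F........ | c=[0]
unlink(c): bitmap=......... | 
create(c): bitmap=F........ | c=[0]
unlink(c): bitmap=......... | 
create(b): bitmap=F........ | b=[0]
unlink(b): bitmap=......... | 
create(b): bitmap=F........ | b=[0]
unlink(b): bitmap=......... | 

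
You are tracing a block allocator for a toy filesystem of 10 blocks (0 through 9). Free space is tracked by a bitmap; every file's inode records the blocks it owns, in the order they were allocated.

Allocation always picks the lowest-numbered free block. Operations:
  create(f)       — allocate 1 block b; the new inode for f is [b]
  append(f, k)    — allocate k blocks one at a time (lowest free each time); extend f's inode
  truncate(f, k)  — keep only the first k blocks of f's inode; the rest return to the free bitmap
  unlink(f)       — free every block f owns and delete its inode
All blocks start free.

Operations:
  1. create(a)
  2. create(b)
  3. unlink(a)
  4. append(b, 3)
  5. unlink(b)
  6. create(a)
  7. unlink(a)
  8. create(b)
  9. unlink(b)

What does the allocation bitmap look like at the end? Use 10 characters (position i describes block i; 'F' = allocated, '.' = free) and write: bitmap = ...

bitmap = ..........

  1. create(a)  ⇒  F.........  {a→[0]}
  2. create(b)  ⇒  FF........  {a→[0]; b→[1]}
  3. unlink(a)  ⇒  .F........  {b→[1]}
  4. append(b, 3)  ⇒  FFFF......  {b→[1, 0, 2, 3]}
  5. unlink(b)  ⇒  ..........  {}
  6. create(a)  ⇒  F.........  {a→[0]}
  7. unlink(a)  ⇒  ..........  {}
  8. create(b)  ⇒  F.........  {b→[0]}
  9. unlink(b)  ⇒  ..........  {}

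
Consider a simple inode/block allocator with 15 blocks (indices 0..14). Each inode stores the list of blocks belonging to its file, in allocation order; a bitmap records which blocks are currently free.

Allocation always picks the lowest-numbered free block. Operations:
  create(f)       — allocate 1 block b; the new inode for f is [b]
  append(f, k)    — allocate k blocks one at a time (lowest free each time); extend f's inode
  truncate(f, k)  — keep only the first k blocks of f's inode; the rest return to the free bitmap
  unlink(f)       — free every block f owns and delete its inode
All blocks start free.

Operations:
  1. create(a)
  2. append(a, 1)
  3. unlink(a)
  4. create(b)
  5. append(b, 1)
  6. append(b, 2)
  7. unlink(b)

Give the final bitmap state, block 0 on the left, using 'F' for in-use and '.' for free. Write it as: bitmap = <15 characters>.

bitmap = ...............

after create(a) → a:[0]  free=[F..............]
after append(a, 1) → a:[0, 1]  free=[FF.............]
after unlink(a) →   free=[...............]
after create(b) → b:[0]  free=[F..............]
after append(b, 1) → b:[0, 1]  free=[FF.............]
after append(b, 2) → b:[0, 1, 2, 3]  free=[FFFF...........]
after unlink(b) →   free=[...............]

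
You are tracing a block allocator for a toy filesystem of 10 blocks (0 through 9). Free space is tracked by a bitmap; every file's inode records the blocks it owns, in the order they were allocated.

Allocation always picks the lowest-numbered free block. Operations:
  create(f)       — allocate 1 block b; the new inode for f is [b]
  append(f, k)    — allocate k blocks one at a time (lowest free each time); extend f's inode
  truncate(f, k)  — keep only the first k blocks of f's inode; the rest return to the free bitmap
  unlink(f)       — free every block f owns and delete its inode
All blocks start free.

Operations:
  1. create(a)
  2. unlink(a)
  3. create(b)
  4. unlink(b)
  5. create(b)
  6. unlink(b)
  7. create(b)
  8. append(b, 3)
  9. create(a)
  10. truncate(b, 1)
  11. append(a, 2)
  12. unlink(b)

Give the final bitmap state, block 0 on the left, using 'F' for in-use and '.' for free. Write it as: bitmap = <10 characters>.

create(a): bitmap=F......... | a=[0]
unlink(a): bitmap=.......... | 
create(b): bitmap=F......... | b=[0]
unlink(b): bitmap=.......... | 
create(b): bitmap=F......... | b=[0]
unlink(b): bitmap=.......... | 
create(b): bitmap=F......... | b=[0]
append(b, 3): bitmap=FFFF...... | b=[0, 1, 2, 3]
create(a): bitmap=FFFFF..... | a=[4] b=[0, 1, 2, 3]
truncate(b, 1): bitmap=F...F..... | a=[4] b=[0]
append(a, 2): bitmap=FFF.F..... | a=[4, 1, 2] b=[0]
unlink(b): bitmap=.FF.F..... | a=[4, 1, 2]

bitmap = .FF.F.....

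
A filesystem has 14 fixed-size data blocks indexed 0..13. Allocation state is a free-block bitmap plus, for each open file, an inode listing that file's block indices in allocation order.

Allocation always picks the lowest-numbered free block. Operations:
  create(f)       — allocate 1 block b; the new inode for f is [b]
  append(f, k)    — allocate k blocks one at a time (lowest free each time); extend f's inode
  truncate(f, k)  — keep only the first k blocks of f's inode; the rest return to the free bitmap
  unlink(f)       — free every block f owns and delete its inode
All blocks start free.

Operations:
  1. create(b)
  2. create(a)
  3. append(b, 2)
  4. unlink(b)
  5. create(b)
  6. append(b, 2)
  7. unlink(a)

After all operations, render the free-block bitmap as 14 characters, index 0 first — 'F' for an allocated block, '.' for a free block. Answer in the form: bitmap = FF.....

bitmap = F.FF..........

create(b): bitmap=F............. | b=[0]
create(a): bitmap=FF............ | a=[1] b=[0]
append(b, 2): bitmap=FFFF.......... | a=[1] b=[0, 2, 3]
unlink(b): bitmap=.F............ | a=[1]
create(b): bitmap=FF............ | a=[1] b=[0]
append(b, 2): bitmap=FFFF.......... | a=[1] b=[0, 2, 3]
unlink(a): bitmap=F.FF.......... | b=[0, 2, 3]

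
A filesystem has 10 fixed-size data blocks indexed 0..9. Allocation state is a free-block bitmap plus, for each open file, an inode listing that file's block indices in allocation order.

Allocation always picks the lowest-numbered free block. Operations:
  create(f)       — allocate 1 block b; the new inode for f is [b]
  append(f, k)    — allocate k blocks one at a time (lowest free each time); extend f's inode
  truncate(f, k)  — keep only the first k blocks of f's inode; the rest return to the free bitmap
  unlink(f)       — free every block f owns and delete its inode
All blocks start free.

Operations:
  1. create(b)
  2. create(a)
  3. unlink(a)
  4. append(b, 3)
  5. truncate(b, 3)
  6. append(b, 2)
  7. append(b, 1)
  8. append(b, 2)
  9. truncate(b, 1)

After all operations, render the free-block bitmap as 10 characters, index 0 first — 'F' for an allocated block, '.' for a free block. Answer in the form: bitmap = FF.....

after create(b) → b:[0]  free=[F.........]
after create(a) → a:[1], b:[0]  free=[FF........]
after unlink(a) → b:[0]  free=[F.........]
after append(b, 3) → b:[0, 1, 2, 3]  free=[FFFF......]
after truncate(b, 3) → b:[0, 1, 2]  free=[FFF.......]
after append(b, 2) → b:[0, 1, 2, 3, 4]  free=[FFFFF.....]
after append(b, 1) → b:[0, 1, 2, 3, 4, 5]  free=[FFFFFF....]
after append(b, 2) → b:[0, 1, 2, 3, 4, 5, 6, 7]  free=[FFFFFFFF..]
after truncate(b, 1) → b:[0]  free=[F.........]

bitmap = F.........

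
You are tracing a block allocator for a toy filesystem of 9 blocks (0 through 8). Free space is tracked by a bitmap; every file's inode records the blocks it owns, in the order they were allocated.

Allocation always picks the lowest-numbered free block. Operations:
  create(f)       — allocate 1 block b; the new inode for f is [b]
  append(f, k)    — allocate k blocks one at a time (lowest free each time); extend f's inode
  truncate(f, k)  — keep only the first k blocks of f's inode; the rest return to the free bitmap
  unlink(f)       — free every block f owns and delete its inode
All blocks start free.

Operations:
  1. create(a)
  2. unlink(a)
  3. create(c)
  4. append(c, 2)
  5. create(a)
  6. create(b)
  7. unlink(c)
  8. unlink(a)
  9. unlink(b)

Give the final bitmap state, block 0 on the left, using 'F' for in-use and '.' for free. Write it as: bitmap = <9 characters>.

bitmap = .........

[1] create(a) — a=0 (map F........)
[2] unlink(a) —  (map .........)
[3] create(c) — c=0 (map F........)
[4] append(c, 2) — c=0,1,2 (map FFF......)
[5] create(a) — a=3 c=0,1,2 (map FFFF.....)
[6] create(b) — a=3 b=4 c=0,1,2 (map FFFFF....)
[7] unlink(c) — a=3 b=4 (map ...FF....)
[8] unlink(a) — b=4 (map ....F....)
[9] unlink(b) —  (map .........)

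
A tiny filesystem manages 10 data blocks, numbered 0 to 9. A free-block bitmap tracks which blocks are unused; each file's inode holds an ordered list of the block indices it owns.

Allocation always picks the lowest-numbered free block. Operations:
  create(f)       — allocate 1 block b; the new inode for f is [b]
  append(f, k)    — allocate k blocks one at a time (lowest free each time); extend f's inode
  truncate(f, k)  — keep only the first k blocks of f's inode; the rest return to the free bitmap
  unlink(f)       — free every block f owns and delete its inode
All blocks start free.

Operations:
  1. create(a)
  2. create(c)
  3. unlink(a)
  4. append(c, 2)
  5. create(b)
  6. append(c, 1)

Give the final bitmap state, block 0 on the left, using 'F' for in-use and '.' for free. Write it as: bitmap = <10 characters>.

bitmap = FFFFF.....

after create(a) → a:[0]  free=[F.........]
after create(c) → a:[0], c:[1]  free=[FF........]
after unlink(a) → c:[1]  free=[.F........]
after append(c, 2) → c:[1, 0, 2]  free=[FFF.......]
after create(b) → b:[3], c:[1, 0, 2]  free=[FFFF......]
after append(c, 1) → b:[3], c:[1, 0, 2, 4]  free=[FFFFF.....]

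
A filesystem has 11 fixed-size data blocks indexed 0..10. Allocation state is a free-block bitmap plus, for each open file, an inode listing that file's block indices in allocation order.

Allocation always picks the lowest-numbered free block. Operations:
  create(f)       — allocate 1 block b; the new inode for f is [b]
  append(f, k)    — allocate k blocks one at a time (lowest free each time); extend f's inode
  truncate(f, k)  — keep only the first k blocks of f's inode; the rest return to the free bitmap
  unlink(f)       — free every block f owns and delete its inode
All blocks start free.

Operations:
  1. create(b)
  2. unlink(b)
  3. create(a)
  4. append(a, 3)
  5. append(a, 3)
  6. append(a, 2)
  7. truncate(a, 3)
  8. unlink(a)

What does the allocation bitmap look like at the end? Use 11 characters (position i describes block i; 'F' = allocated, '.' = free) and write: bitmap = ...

  1. create(b)  ⇒  F..........  {b→[0]}
  2. unlink(b)  ⇒  ...........  {}
  3. create(a)  ⇒  F..........  {a→[0]}
  4. append(a, 3)  ⇒  FFFF.......  {a→[0, 1, 2, 3]}
  5. append(a, 3)  ⇒  FFFFFFF....  {a→[0, 1, 2, 3, 4, 5, 6]}
  6. append(a, 2)  ⇒  FFFFFFFFF..  {a→[0, 1, 2, 3, 4, 5, 6, 7, 8]}
  7. truncate(a, 3)  ⇒  FFF........  {a→[0, 1, 2]}
  8. unlink(a)  ⇒  ...........  {}

bitmap = ...........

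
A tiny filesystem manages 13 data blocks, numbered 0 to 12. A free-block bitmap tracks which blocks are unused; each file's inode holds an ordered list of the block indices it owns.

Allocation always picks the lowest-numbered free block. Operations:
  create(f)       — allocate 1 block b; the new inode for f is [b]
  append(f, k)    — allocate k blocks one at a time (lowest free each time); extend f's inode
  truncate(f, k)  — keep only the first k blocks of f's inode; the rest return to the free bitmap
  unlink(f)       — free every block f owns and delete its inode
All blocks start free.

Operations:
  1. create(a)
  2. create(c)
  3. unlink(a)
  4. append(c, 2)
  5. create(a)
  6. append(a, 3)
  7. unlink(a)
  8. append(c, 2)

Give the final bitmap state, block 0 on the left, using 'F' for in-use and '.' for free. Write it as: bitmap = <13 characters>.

bitmap = FFFFF........

[1] create(a) — a=0 (map F............)
[2] create(c) — a=0 c=1 (map FF...........)
[3] unlink(a) — c=1 (map .F...........)
[4] append(c, 2) — c=1,0,2 (map FFF..........)
[5] create(a) — a=3 c=1,0,2 (map FFFF.........)
[6] append(a, 3) — a=3,4,5,6 c=1,0,2 (map FFFFFFF......)
[7] unlink(a) — c=1,0,2 (map FFF..........)
[8] append(c, 2) — c=1,0,2,3,4 (map FFFFF........)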